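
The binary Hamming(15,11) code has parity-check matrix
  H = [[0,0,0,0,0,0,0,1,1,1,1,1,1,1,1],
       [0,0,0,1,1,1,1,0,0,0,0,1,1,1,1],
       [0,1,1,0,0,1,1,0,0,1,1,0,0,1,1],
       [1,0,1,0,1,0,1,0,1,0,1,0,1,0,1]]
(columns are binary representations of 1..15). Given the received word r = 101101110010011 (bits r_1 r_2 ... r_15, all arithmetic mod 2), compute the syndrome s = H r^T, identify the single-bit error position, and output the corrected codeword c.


s = (0, 1, 0, 1)^T, error position = 5, corrected codeword c = 101111110010011

Compute s = H r^T mod 2 one row at a time:
  s_1 = 1 + 0 + 0 + 1 + 0 + 0 + 1 + 1 = 4 ≡ 0 (mod 2).
  s_2 = 1 + 0 + 1 + 1 + 0 + 0 + 1 + 1 = 5 ≡ 1 (mod 2).
  s_3 = 0 + 1 + 1 + 1 + 0 + 1 + 1 + 1 = 6 ≡ 0 (mod 2).
  s_4 = 1 + 1 + 0 + 1 + 0 + 1 + 0 + 1 = 5 ≡ 1 (mod 2).
s = (0, 1, 0, 1)^T — this equals column 5 of H (binary 0101), so error is at position 5.
Correct: flip bit 5 of r = 101101110010011 to get c = 101111110010011.


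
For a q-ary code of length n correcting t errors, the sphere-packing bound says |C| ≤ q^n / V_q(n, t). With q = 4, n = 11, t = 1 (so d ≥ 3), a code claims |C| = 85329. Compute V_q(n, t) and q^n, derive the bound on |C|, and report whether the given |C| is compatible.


V_q(n, t) = 34, q^n = 4194304, Hamming bound = 123361, |C| = 85329 ≤ bound (satisfied).

Step 1: Compute V_q(n, t) = Σ_{j=0}^1 C(n, j) (q−1)^j.
  j = 0: C(11,0)·(3)^0 = 1·1 = 1.
  j = 1: C(11,1)·(3)^1 = 11·3 = 33.
  V_q(n, t) = 1 + 33 = 34.
Step 2: q^n = 4^11 = 4194304.
Step 3: Hamming bound ⌊q^n / V_q(n,t)⌋ = ⌊4194304/34⌋ = 123361.
Step 4: Compare |C| = 85329 to 123361: satisfied.
The claimed |C| lies below the Hamming bound.


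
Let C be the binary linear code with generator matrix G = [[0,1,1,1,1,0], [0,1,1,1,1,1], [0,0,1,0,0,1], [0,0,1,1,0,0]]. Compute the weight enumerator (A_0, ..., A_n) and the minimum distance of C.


Weight distribution: A_0 = 1, A_1 = 3, A_2 = 4, A_3 = 4, A_4 = 3, A_5 = 1. Minimum distance d = 1.

Enumerate all 2^4 = 16 messages m ∈ F_2^4.
For each, compute codeword c = mG in F_2^6, then tally its weight.
  m = 0000 → c = 000000, weight = 0.
  m = 1000 → c = 011110, weight = 4.
  m = 0100 → c = 011111, weight = 5.
  m = 1100 → c = 000001, weight = 1.
  m = 0010 → c = 001001, weight = 2.
  m = 1010 → c = 010111, weight = 4.
  m = 0110 → c = 010110, weight = 3.
  m = 1110 → c = 001000, weight = 1.
  m = 0001 → c = 001100, weight = 2.
  m = 1001 → c = 010010, weight = 2.
  m = 0101 → c = 010011, weight = 3.
  m = 1101 → c = 001101, weight = 3.
  m = 0011 → c = 000101, weight = 2.
  m = 1011 → c = 011011, weight = 4.
  m = 0111 → c = 011010, weight = 3.
  m = 1111 → c = 000100, weight = 1.
Tally weights:
  weight 0: 1 codewords.
  weight 1: 3 codewords.
  weight 2: 4 codewords.
  weight 3: 4 codewords.
  weight 4: 3 codewords.
  weight 5: 1 codewords.
Minimum distance d = smallest w > 0 with A_w > 0 = 1.
Sanity: Σ A_w = 16 = 2^4 = 16 ✓.


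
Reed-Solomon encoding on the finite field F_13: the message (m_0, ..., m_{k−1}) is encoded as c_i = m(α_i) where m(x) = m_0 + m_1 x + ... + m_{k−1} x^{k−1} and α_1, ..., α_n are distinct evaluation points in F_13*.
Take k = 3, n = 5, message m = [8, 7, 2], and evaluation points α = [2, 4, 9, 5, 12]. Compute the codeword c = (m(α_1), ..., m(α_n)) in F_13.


c = [4, 3, 12, 2, 3]

Message polynomial: m(x) = 8 + 7·x + 2·x^2 (mod 13).
For each evaluation point α_i, compute m(α_i) mod 13:
  α_1 = 2: Horner steps 2 → 11 → 4, so m(2) = 4.
  α_2 = 4: Horner steps 2 → 2 → 3, so m(4) = 3.
  α_3 = 9: Horner steps 2 → 12 → 12, so m(9) = 12.
  α_4 = 5: Horner steps 2 → 4 → 2, so m(5) = 2.
  α_5 = 12: Horner steps 2 → 5 → 3, so m(12) = 3.
Codeword c = [4, 3, 12, 2, 3] ∈ F_13^5.


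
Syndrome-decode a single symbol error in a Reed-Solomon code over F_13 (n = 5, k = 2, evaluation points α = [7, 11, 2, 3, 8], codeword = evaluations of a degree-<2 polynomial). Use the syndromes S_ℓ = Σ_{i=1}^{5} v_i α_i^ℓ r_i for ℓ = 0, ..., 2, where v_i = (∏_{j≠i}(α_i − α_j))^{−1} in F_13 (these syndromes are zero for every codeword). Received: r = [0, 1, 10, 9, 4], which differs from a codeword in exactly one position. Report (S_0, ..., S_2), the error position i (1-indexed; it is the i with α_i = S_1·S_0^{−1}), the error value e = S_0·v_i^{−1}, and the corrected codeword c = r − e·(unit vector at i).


S = (4, 2, 1), error at position 1, error magnitude e = 8, c = [5, 1, 10, 9, 4].

Step 1: column multipliers v_i = (∏_{j≠i}(α_i − α_j))^{−1} mod 13.
  i = 1 (α = 7): (7−11)(7−2)(7−3)(7−8) = (−4)·5·4·(−1) = 80 ≡ 2, so v_1 = 2^{−1} = 7 (mod 13).
  i = 2 (α = 11): (11−7)(11−2)(11−3)(11−8) = 4·9·8·3 = 864 ≡ 6, so v_2 = 6^{−1} = 11 (mod 13).
  i = 3 (α = 2): (2−7)(2−11)(2−3)(2−8) = (−5)·(−9)·(−1)·(−6) = 270 ≡ 10, so v_3 = 10^{−1} = 4 (mod 13).
  i = 4 (α = 3): (3−7)(3−11)(3−2)(3−8) = (−4)·(−8)·1·(−5) = −160 ≡ 9, so v_4 = 9^{−1} = 3 (mod 13).
  i = 5 (α = 8): (8−7)(8−11)(8−2)(8−3) = 1·(−3)·6·5 = −90 ≡ 1, so v_5 = 1^{−1} = 1 (mod 13).
  v = [7, 11, 4, 3, 1].
Step 2: syndromes of r = [0, 1, 10, 9, 4] (all sums mod 13).
  S_0 = Σ v_i r_i = 7·0 + 11·1 + 4·10 + 3·9 + 1·4 = 82 ≡ 4.
  S_1 = Σ v_i α_i r_i = 7·7·0 + 11·11·1 + 4·2·10 + 3·3·9 + 1·8·4 = 314 ≡ 2.
  α_i^2 mod 13 = [10, 4, 4, 9, 12].
  S_2 = Σ v_i α_i^2 r_i = 7·10·0 + 11·4·1 + 4·4·10 + 3·9·9 + 1·12·4 = 495 ≡ 1.
  S = (4, 2, 1) ≠ 0, so r is not a codeword (an error is present).
Step 3: locate the error. For a single error e at position i, S_ℓ = v_i·e·α_i^ℓ, so α_err = S_1/S_0.
  S_0^{−1} = 4^{−1} = 10 (mod 13), so α_err = 2·10 = 20 ≡ 7 = α_1. Error position i = 1.
  Consistency check: S_2/S_1 = 1·7 = 7 ≡ 7 = α_err ✓ (single-error assumption holds).
Step 4: error magnitude e = S_0/v_1 = S_0·∏_{j≠1}(α_1 − α_j) = 4·2 = 8 ≡ 8 (mod 13).
Step 5: correct position 1: c_1 = r_1 − e = 0 − 8 ≡ 5 (mod 13). Hence c = [5, 1, 10, 9, 4].
  Check: interpolating c through the α_i gives m(x) = 12 + 12·x (degree < 2) with m(α_i) = c_i for every i, so c is indeed a codeword.


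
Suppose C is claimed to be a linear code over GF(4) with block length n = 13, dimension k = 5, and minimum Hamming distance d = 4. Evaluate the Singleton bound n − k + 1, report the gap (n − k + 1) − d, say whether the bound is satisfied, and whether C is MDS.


Singleton RHS = n − k + 1 = 9, slack = 5, bound satisfied, not MDS.

Singleton bound: d ≤ n − k + 1.
Here n = 13, k = 5, so n − k + 1 = 9.
Given d = 4, check d ≤ 9: YES.
Slack = (n − k + 1) − d = 5.
The code is NOT MDS (slack = 5 > 0).
Description: the claimed parameters are [13, 5, 4]_4; such a code would be non-MDS.


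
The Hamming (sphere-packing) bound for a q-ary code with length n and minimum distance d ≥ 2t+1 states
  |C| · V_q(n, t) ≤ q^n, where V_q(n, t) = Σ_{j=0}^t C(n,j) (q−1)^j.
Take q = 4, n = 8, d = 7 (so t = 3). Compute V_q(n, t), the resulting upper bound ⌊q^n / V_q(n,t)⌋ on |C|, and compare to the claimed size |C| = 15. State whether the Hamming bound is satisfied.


V_q(n, t) = 1789, q^n = 65536, Hamming bound = 36, |C| = 15 ≤ bound (satisfied).

Step 1: Compute V_q(n, t) = Σ_{j=0}^3 C(n, j) (q−1)^j.
  j = 0: C(8,0)·(3)^0 = 1·1 = 1.
  j = 1: C(8,1)·(3)^1 = 8·3 = 24.
  j = 2: C(8,2)·(3)^2 = 28·9 = 252.
  j = 3: C(8,3)·(3)^3 = 56·27 = 1512.
  V_q(n, t) = 1 + 24 + 252 + 1512 = 1789.
Step 2: q^n = 4^8 = 65536.
Step 3: Hamming bound ⌊q^n / V_q(n,t)⌋ = ⌊65536/1789⌋ = 36.
Step 4: Compare |C| = 15 to 36: satisfied.
The claimed |C| lies below the Hamming bound.


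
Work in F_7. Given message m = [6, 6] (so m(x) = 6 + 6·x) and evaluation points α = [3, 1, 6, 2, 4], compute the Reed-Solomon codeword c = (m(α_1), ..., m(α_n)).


c = [3, 5, 0, 4, 2]

Message polynomial: m(x) = 6 + 6·x (mod 7).
For each evaluation point α_i, compute m(α_i) mod 7:
  α_1 = 3: Horner steps 6 → 3, so m(3) = 3.
  α_2 = 1: Horner steps 6 → 5, so m(1) = 5.
  α_3 = 6: Horner steps 6 → 0, so m(6) = 0.
  α_4 = 2: Horner steps 6 → 4, so m(2) = 4.
  α_5 = 4: Horner steps 6 → 2, so m(4) = 2.
Codeword c = [3, 5, 0, 4, 2] ∈ F_7^5.


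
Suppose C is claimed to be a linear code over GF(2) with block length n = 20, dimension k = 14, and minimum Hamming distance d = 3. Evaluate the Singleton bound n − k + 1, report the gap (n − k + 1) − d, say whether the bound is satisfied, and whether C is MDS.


Singleton RHS = n − k + 1 = 7, slack = 4, bound satisfied, not MDS.

Singleton bound: d ≤ n − k + 1.
Here n = 20, k = 14, so n − k + 1 = 7.
Given d = 3, check d ≤ 7: YES.
Slack = (n − k + 1) − d = 4.
The code is NOT MDS (slack = 4 > 0).
Description: the claimed parameters are [20, 14, 3]_2; such a code would be non-MDS.


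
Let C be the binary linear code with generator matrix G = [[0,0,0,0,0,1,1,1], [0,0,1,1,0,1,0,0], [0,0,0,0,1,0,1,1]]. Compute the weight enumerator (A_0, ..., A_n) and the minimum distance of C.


Weight distribution: A_0 = 1, A_2 = 1, A_3 = 4, A_4 = 1, A_6 = 1. Minimum distance d = 2.

Enumerate all 2^3 = 8 messages m ∈ F_2^3.
For each, compute codeword c = mG in F_2^8, then tally its weight.
  m = 000 → c = 00000000, weight = 0.
  m = 100 → c = 00000111, weight = 3.
  m = 010 → c = 00110100, weight = 3.
  m = 110 → c = 00110011, weight = 4.
  m = 001 → c = 00001011, weight = 3.
  m = 101 → c = 00001100, weight = 2.
  m = 011 → c = 00111111, weight = 6.
  m = 111 → c = 00111000, weight = 3.
Tally weights:
  weight 0: 1 codewords.
  weight 2: 1 codewords.
  weight 3: 4 codewords.
  weight 4: 1 codewords.
  weight 6: 1 codewords.
Minimum distance d = smallest w > 0 with A_w > 0 = 2.
Sanity: Σ A_w = 8 = 2^3 = 8 ✓.


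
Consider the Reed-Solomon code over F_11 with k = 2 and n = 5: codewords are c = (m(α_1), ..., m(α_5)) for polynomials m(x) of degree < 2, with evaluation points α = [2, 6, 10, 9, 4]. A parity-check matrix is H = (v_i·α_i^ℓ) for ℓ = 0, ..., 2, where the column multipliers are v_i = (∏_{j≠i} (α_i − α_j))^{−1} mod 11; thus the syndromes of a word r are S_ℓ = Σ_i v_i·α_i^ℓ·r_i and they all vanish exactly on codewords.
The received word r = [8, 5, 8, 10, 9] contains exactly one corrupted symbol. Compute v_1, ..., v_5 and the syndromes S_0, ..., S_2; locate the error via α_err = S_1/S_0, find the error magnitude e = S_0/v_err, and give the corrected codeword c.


S = (9, 7, 3), error at position 1, error magnitude e = 6, c = [2, 5, 8, 10, 9].

Step 1: column multipliers v_i = (∏_{j≠i}(α_i − α_j))^{−1} mod 11.
  i = 1 (α = 2): (2−6)(2−10)(2−9)(2−4) = (−4)·(−8)·(−7)·(−2) = 448 ≡ 8, so v_1 = 8^{−1} = 7 (mod 11).
  i = 2 (α = 6): (6−2)(6−10)(6−9)(6−4) = 4·(−4)·(−3)·2 = 96 ≡ 8, so v_2 = 8^{−1} = 7 (mod 11).
  i = 3 (α = 10): (10−2)(10−6)(10−9)(10−4) = 8·4·1·6 = 192 ≡ 5, so v_3 = 5^{−1} = 9 (mod 11).
  i = 4 (α = 9): (9−2)(9−6)(9−10)(9−4) = 7·3·(−1)·5 = −105 ≡ 5, so v_4 = 5^{−1} = 9 (mod 11).
  i = 5 (α = 4): (4−2)(4−6)(4−10)(4−9) = 2·(−2)·(−6)·(−5) = −120 ≡ 1, so v_5 = 1^{−1} = 1 (mod 11).
  v = [7, 7, 9, 9, 1].
Step 2: syndromes of r = [8, 5, 8, 10, 9] (all sums mod 11).
  S_0 = Σ v_i r_i = 7·8 + 7·5 + 9·8 + 9·10 + 1·9 = 262 ≡ 9.
  S_1 = Σ v_i α_i r_i = 7·2·8 + 7·6·5 + 9·10·8 + 9·9·10 + 1·4·9 = 1888 ≡ 7.
  α_i^2 mod 11 = [4, 3, 1, 4, 5].
  S_2 = Σ v_i α_i^2 r_i = 7·4·8 + 7·3·5 + 9·1·8 + 9·4·10 + 1·5·9 = 806 ≡ 3.
  S = (9, 7, 3) ≠ 0, so r is not a codeword (an error is present).
Step 3: locate the error. For a single error e at position i, S_ℓ = v_i·e·α_i^ℓ, so α_err = S_1/S_0.
  S_0^{−1} = 9^{−1} = 5 (mod 11), so α_err = 7·5 = 35 ≡ 2 = α_1. Error position i = 1.
  Consistency check: S_2/S_1 = 3·8 = 24 ≡ 2 = α_err ✓ (single-error assumption holds).
Step 4: error magnitude e = S_0/v_1 = S_0·∏_{j≠1}(α_1 − α_j) = 9·8 = 72 ≡ 6 (mod 11).
Step 5: correct position 1: c_1 = r_1 − e = 8 − 6 ≡ 2 (mod 11). Hence c = [2, 5, 8, 10, 9].
  Check: interpolating c through the α_i gives m(x) = 6 + 9·x (degree < 2) with m(α_i) = c_i for every i, so c is indeed a codeword.


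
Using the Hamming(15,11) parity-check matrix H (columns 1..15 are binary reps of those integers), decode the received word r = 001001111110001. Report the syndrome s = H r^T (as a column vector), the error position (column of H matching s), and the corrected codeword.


s = (1, 1, 0, 1)^T, error position = 13, corrected codeword c = 001001111110101

Compute s = H r^T mod 2 one row at a time:
  s_1 = 1 + 1 + 1 + 1 + 0 + 0 + 0 + 1 = 5 ≡ 1 (mod 2).
  s_2 = 0 + 0 + 1 + 1 + 0 + 0 + 0 + 1 = 3 ≡ 1 (mod 2).
  s_3 = 0 + 1 + 1 + 1 + 1 + 1 + 0 + 1 = 6 ≡ 0 (mod 2).
  s_4 = 0 + 1 + 0 + 1 + 1 + 1 + 0 + 1 = 5 ≡ 1 (mod 2).
s = (1, 1, 0, 1)^T — this equals column 13 of H (binary 1101), so error is at position 13.
Correct: flip bit 13 of r = 001001111110001 to get c = 001001111110101.


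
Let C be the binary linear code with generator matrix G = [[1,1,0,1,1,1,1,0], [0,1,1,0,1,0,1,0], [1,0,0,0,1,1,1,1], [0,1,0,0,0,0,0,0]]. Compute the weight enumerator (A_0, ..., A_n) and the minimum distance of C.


Weight distribution: A_0 = 1, A_1 = 1, A_2 = 1, A_3 = 2, A_4 = 3, A_5 = 5, A_6 = 3. Minimum distance d = 1.

Enumerate all 2^4 = 16 messages m ∈ F_2^4.
For each, compute codeword c = mG in F_2^8, then tally its weight.
  m = 0000 → c = 00000000, weight = 0.
  m = 1000 → c = 11011110, weight = 6.
  m = 0100 → c = 01101010, weight = 4.
  m = 1100 → c = 10110100, weight = 4.
  m = 0010 → c = 10001111, weight = 5.
  m = 1010 → c = 01010001, weight = 3.
  m = 0110 → c = 11100101, weight = 5.
  m = 1110 → c = 00111011, weight = 5.
  m = 0001 → c = 01000000, weight = 1.
  m = 1001 → c = 10011110, weight = 5.
  m = 0101 → c = 00101010, weight = 3.
  m = 1101 → c = 11110100, weight = 5.
  m = 0011 → c = 11001111, weight = 6.
  m = 1011 → c = 00010001, weight = 2.
  m = 0111 → c = 10100101, weight = 4.
  m = 1111 → c = 01111011, weight = 6.
Tally weights:
  weight 0: 1 codewords.
  weight 1: 1 codewords.
  weight 2: 1 codewords.
  weight 3: 2 codewords.
  weight 4: 3 codewords.
  weight 5: 5 codewords.
  weight 6: 3 codewords.
Minimum distance d = smallest w > 0 with A_w > 0 = 1.
Sanity: Σ A_w = 16 = 2^4 = 16 ✓.


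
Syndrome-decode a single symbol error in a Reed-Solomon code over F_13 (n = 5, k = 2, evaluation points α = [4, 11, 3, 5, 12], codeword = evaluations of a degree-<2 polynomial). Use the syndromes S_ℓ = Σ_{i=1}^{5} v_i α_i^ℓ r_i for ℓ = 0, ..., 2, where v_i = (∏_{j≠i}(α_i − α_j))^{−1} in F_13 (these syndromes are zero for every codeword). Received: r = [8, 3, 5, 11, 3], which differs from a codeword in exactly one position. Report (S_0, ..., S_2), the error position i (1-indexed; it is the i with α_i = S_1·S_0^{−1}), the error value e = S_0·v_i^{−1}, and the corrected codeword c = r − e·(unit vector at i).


S = (1, 12, 1), error at position 5, error magnitude e = 10, c = [8, 3, 5, 11, 6].

Step 1: column multipliers v_i = (∏_{j≠i}(α_i − α_j))^{−1} mod 13.
  i = 1 (α = 4): (4−11)(4−3)(4−5)(4−12) = (−7)·1·(−1)·(−8) = −56 ≡ 9, so v_1 = 9^{−1} = 3 (mod 13).
  i = 2 (α = 11): (11−4)(11−3)(11−5)(11−12) = 7·8·6·(−1) = −336 ≡ 2, so v_2 = 2^{−1} = 7 (mod 13).
  i = 3 (α = 3): (3−4)(3−11)(3−5)(3−12) = (−1)·(−8)·(−2)·(−9) = 144 ≡ 1, so v_3 = 1^{−1} = 1 (mod 13).
  i = 4 (α = 5): (5−4)(5−11)(5−3)(5−12) = 1·(−6)·2·(−7) = 84 ≡ 6, so v_4 = 6^{−1} = 11 (mod 13).
  i = 5 (α = 12): (12−4)(12−11)(12−3)(12−5) = 8·1·9·7 = 504 ≡ 10, so v_5 = 10^{−1} = 4 (mod 13).
  v = [3, 7, 1, 11, 4].
Step 2: syndromes of r = [8, 3, 5, 11, 3] (all sums mod 13).
  S_0 = Σ v_i r_i = 3·8 + 7·3 + 1·5 + 11·11 + 4·3 = 183 ≡ 1.
  S_1 = Σ v_i α_i r_i = 3·4·8 + 7·11·3 + 1·3·5 + 11·5·11 + 4·12·3 = 1091 ≡ 12.
  α_i^2 mod 13 = [3, 4, 9, 12, 1].
  S_2 = Σ v_i α_i^2 r_i = 3·3·8 + 7·4·3 + 1·9·5 + 11·12·11 + 4·1·3 = 1665 ≡ 1.
  S = (1, 12, 1) ≠ 0, so r is not a codeword (an error is present).
Step 3: locate the error. For a single error e at position i, S_ℓ = v_i·e·α_i^ℓ, so α_err = S_1/S_0.
  S_0^{−1} = 1^{−1} = 1 (mod 13), so α_err = 12·1 = 12 ≡ 12 = α_5. Error position i = 5.
  Consistency check: S_2/S_1 = 1·12 = 12 ≡ 12 = α_err ✓ (single-error assumption holds).
Step 4: error magnitude e = S_0/v_5 = S_0·∏_{j≠5}(α_5 − α_j) = 1·10 = 10 ≡ 10 (mod 13).
Step 5: correct position 5: c_5 = r_5 − e = 3 − 10 ≡ 6 (mod 13). Hence c = [8, 3, 5, 11, 6].
  Check: interpolating c through the α_i gives m(x) = 9 + 3·x (degree < 2) with m(α_i) = c_i for every i, so c is indeed a codeword.


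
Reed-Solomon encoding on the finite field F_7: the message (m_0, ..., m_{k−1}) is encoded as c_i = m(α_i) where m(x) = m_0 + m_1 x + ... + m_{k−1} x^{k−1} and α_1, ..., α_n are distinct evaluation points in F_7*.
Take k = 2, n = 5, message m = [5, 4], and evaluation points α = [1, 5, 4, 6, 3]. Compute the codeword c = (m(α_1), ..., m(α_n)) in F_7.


c = [2, 4, 0, 1, 3]

Message polynomial: m(x) = 5 + 4·x (mod 7).
For each evaluation point α_i, compute m(α_i) mod 7:
  α_1 = 1: Horner steps 4 → 2, so m(1) = 2.
  α_2 = 5: Horner steps 4 → 4, so m(5) = 4.
  α_3 = 4: Horner steps 4 → 0, so m(4) = 0.
  α_4 = 6: Horner steps 4 → 1, so m(6) = 1.
  α_5 = 3: Horner steps 4 → 3, so m(3) = 3.
Codeword c = [2, 4, 0, 1, 3] ∈ F_7^5.


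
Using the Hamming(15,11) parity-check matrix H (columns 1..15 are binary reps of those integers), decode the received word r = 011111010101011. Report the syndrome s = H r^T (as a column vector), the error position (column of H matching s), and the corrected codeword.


s = (1, 0, 0, 1)^T, error position = 9, corrected codeword c = 011111011101011

Compute s = H r^T mod 2 one row at a time:
  s_1 = 1 + 0 + 1 + 0 + 1 + 0 + 1 + 1 = 5 ≡ 1 (mod 2).
  s_2 = 1 + 1 + 1 + 0 + 1 + 0 + 1 + 1 = 6 ≡ 0 (mod 2).
  s_3 = 1 + 1 + 1 + 0 + 1 + 0 + 1 + 1 = 6 ≡ 0 (mod 2).
  s_4 = 0 + 1 + 1 + 0 + 0 + 0 + 0 + 1 = 3 ≡ 1 (mod 2).
s = (1, 0, 0, 1)^T — this equals column 9 of H (binary 1001), so error is at position 9.
Correct: flip bit 9 of r = 011111010101011 to get c = 011111011101011.


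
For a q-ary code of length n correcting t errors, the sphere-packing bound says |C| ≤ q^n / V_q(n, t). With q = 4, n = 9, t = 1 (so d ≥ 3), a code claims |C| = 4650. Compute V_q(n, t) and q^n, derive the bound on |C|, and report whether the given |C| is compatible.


V_q(n, t) = 28, q^n = 262144, Hamming bound = 9362, |C| = 4650 ≤ bound (satisfied).

Step 1: Compute V_q(n, t) = Σ_{j=0}^1 C(n, j) (q−1)^j.
  j = 0: C(9,0)·(3)^0 = 1·1 = 1.
  j = 1: C(9,1)·(3)^1 = 9·3 = 27.
  V_q(n, t) = 1 + 27 = 28.
Step 2: q^n = 4^9 = 262144.
Step 3: Hamming bound ⌊q^n / V_q(n,t)⌋ = ⌊262144/28⌋ = 9362.
Step 4: Compare |C| = 4650 to 9362: satisfied.
The claimed |C| lies below the Hamming bound.


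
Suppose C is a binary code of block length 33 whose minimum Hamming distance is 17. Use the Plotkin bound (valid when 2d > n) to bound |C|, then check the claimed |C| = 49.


Plotkin bound M ≤ 34; given |C| = 49 > bound (violated).

Check applicability: 2d = 34, n = 33.
2d − n = 1 > 0, so Plotkin applies.
Compute d/(2d−n) = 17/1 ≈ 17.0000.
⌊d/(2d−n)⌋ = 17.
Plotkin bound: M ≤ 2·17 = 34.
Given |C| = 49, check: VIOLATED.
This |C| is above the Plotkin bound, so no binary code with n = 33, d = 17 and 49 codewords exists.


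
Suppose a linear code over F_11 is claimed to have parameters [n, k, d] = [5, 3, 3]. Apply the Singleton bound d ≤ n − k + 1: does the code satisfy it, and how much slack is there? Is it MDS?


Singleton RHS = n − k + 1 = 3, slack = 0, bound satisfied, MDS.

Singleton bound: d ≤ n − k + 1.
Here n = 5, k = 3, so n − k + 1 = 3.
Given d = 3, check d ≤ 3: YES.
Slack = (n − k + 1) − d = 0.
The code is MDS (slack = 0).
Description: the claimed parameters are [5, 3, 3]_11; such a code would be MDS (meets Singleton bound).


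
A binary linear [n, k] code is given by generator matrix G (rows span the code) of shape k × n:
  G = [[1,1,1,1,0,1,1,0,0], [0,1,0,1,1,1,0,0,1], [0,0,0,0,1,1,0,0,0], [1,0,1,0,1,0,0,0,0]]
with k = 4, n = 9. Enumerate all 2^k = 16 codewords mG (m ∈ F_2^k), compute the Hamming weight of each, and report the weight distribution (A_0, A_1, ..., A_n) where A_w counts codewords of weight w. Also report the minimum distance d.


Weight distribution: A_0 = 1, A_2 = 2, A_3 = 4, A_4 = 1, A_5 = 4, A_6 = 4. Minimum distance d = 2.

Enumerate all 2^4 = 16 messages m ∈ F_2^4.
For each, compute codeword c = mG in F_2^9, then tally its weight.
  m = 0000 → c = 000000000, weight = 0.
  m = 1000 → c = 111101100, weight = 6.
  m = 0100 → c = 010111001, weight = 5.
  m = 1100 → c = 101010101, weight = 5.
  m = 0010 → c = 000011000, weight = 2.
  m = 1010 → c = 111110100, weight = 6.
  m = 0110 → c = 010100001, weight = 3.
  m = 1110 → c = 101001101, weight = 5.
  m = 0001 → c = 101010000, weight = 3.
  m = 1001 → c = 010111100, weight = 5.
  m = 0101 → c = 111101001, weight = 6.
  m = 1101 → c = 000000101, weight = 2.
  m = 0011 → c = 101001000, weight = 3.
  m = 1011 → c = 010100100, weight = 3.
  m = 0111 → c = 111110001, weight = 6.
  m = 1111 → c = 000011101, weight = 4.
Tally weights:
  weight 0: 1 codewords.
  weight 2: 2 codewords.
  weight 3: 4 codewords.
  weight 4: 1 codewords.
  weight 5: 4 codewords.
  weight 6: 4 codewords.
Minimum distance d = smallest w > 0 with A_w > 0 = 2.
Sanity: Σ A_w = 16 = 2^4 = 16 ✓.


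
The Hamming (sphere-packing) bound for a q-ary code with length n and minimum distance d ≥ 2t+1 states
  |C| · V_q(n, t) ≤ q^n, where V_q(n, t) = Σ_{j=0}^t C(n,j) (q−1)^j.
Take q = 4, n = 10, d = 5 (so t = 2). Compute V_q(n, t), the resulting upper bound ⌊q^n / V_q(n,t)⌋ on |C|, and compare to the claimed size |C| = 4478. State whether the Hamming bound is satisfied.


V_q(n, t) = 436, q^n = 1048576, Hamming bound = 2404, |C| = 4478 > bound (violated).

Step 1: Compute V_q(n, t) = Σ_{j=0}^2 C(n, j) (q−1)^j.
  j = 0: C(10,0)·(3)^0 = 1·1 = 1.
  j = 1: C(10,1)·(3)^1 = 10·3 = 30.
  j = 2: C(10,2)·(3)^2 = 45·9 = 405.
  V_q(n, t) = 1 + 30 + 405 = 436.
Step 2: q^n = 4^10 = 1048576.
Step 3: Hamming bound ⌊q^n / V_q(n,t)⌋ = ⌊1048576/436⌋ = 2404.
Step 4: Compare |C| = 4478 to 2404: violated.
The claimed |C| lies above the Hamming bound, so no 4-ary code of length 10 with d ≥ 5 can have 4478 codewords.


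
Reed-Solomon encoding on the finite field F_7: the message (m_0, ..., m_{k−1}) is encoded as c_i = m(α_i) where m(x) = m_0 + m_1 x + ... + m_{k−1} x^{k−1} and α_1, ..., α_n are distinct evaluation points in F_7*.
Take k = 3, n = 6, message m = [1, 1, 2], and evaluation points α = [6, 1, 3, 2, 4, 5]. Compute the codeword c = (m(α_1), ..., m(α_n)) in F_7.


c = [2, 4, 1, 4, 2, 0]

Message polynomial: m(x) = 1 + 1·x + 2·x^2 (mod 7).
For each evaluation point α_i, compute m(α_i) mod 7:
  α_1 = 6: Horner steps 2 → 6 → 2, so m(6) = 2.
  α_2 = 1: Horner steps 2 → 3 → 4, so m(1) = 4.
  α_3 = 3: Horner steps 2 → 0 → 1, so m(3) = 1.
  α_4 = 2: Horner steps 2 → 5 → 4, so m(2) = 4.
  α_5 = 4: Horner steps 2 → 2 → 2, so m(4) = 2.
  α_6 = 5: Horner steps 2 → 4 → 0, so m(5) = 0.
Codeword c = [2, 4, 1, 4, 2, 0] ∈ F_7^6.


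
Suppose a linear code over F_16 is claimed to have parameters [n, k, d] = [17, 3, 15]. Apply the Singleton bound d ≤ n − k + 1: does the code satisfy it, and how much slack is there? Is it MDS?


Singleton RHS = n − k + 1 = 15, slack = 0, bound satisfied, MDS.

Singleton bound: d ≤ n − k + 1.
Here n = 17, k = 3, so n − k + 1 = 15.
Given d = 15, check d ≤ 15: YES.
Slack = (n − k + 1) − d = 0.
The code is MDS (slack = 0).
Description: the claimed parameters are [17, 3, 15]_16; such a code would be MDS (meets Singleton bound).


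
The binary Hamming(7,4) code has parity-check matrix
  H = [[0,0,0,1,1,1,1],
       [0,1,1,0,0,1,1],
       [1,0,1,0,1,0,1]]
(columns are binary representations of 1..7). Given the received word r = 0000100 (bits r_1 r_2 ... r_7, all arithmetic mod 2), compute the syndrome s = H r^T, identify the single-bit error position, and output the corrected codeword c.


s = (1, 0, 1)^T, error position = 5, corrected codeword c = 0000000

Compute s = H r^T mod 2 one row at a time:
  s_1 = 0 + 1 + 0 + 0 = 1 ≡ 1 (mod 2).
  s_2 = 0 + 0 + 0 + 0 = 0 ≡ 0 (mod 2).
  s_3 = 0 + 0 + 1 + 0 = 1 ≡ 1 (mod 2).
s = (1, 0, 1)^T — this equals column 5 of H (binary 101), so error is at position 5.
Correct: flip bit 5 of r = 0000100 to get c = 0000000.


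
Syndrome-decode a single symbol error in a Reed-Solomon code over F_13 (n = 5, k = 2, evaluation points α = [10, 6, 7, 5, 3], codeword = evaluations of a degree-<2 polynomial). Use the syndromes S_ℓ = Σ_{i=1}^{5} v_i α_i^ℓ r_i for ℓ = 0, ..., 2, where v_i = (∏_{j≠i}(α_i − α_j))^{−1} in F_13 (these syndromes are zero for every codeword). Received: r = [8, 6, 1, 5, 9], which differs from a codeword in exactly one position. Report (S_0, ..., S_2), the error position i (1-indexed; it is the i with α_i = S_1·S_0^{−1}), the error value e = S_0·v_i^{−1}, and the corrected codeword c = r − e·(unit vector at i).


S = (10, 8, 9), error at position 2, error magnitude e = 3, c = [8, 3, 1, 5, 9].

Step 1: column multipliers v_i = (∏_{j≠i}(α_i − α_j))^{−1} mod 13.
  i = 1 (α = 10): (10−6)(10−7)(10−5)(10−3) = 4·3·5·7 = 420 ≡ 4, so v_1 = 4^{−1} = 10 (mod 13).
  i = 2 (α = 6): (6−10)(6−7)(6−5)(6−3) = (−4)·(−1)·1·3 = 12 ≡ 12, so v_2 = 12^{−1} = 12 (mod 13).
  i = 3 (α = 7): (7−10)(7−6)(7−5)(7−3) = (−3)·1·2·4 = −24 ≡ 2, so v_3 = 2^{−1} = 7 (mod 13).
  i = 4 (α = 5): (5−10)(5−6)(5−7)(5−3) = (−5)·(−1)·(−2)·2 = −20 ≡ 6, so v_4 = 6^{−1} = 11 (mod 13).
  i = 5 (α = 3): (3−10)(3−6)(3−7)(3−5) = (−7)·(−3)·(−4)·(−2) = 168 ≡ 12, so v_5 = 12^{−1} = 12 (mod 13).
  v = [10, 12, 7, 11, 12].
Step 2: syndromes of r = [8, 6, 1, 5, 9] (all sums mod 13).
  S_0 = Σ v_i r_i = 10·8 + 12·6 + 7·1 + 11·5 + 12·9 = 322 ≡ 10.
  S_1 = Σ v_i α_i r_i = 10·10·8 + 12·6·6 + 7·7·1 + 11·5·5 + 12·3·9 = 1880 ≡ 8.
  α_i^2 mod 13 = [9, 10, 10, 12, 9].
  S_2 = Σ v_i α_i^2 r_i = 10·9·8 + 12·10·6 + 7·10·1 + 11·12·5 + 12·9·9 = 3142 ≡ 9.
  S = (10, 8, 9) ≠ 0, so r is not a codeword (an error is present).
Step 3: locate the error. For a single error e at position i, S_ℓ = v_i·e·α_i^ℓ, so α_err = S_1/S_0.
  S_0^{−1} = 10^{−1} = 4 (mod 13), so α_err = 8·4 = 32 ≡ 6 = α_2. Error position i = 2.
  Consistency check: S_2/S_1 = 9·5 = 45 ≡ 6 = α_err ✓ (single-error assumption holds).
Step 4: error magnitude e = S_0/v_2 = S_0·∏_{j≠2}(α_2 − α_j) = 10·12 = 120 ≡ 3 (mod 13).
Step 5: correct position 2: c_2 = r_2 − e = 6 − 3 ≡ 3 (mod 13). Hence c = [8, 3, 1, 5, 9].
  Check: interpolating c through the α_i gives m(x) = 2 + 11·x (degree < 2) with m(α_i) = c_i for every i, so c is indeed a codeword.


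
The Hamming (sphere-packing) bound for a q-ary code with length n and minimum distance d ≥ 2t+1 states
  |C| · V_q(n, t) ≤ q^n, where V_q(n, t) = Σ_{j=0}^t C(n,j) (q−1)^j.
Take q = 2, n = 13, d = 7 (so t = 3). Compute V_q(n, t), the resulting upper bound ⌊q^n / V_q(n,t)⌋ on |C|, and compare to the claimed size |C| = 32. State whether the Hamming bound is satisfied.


V_q(n, t) = 378, q^n = 8192, Hamming bound = 21, |C| = 32 > bound (violated).

Step 1: Compute V_q(n, t) = Σ_{j=0}^3 C(n, j) (q−1)^j.
  j = 0: C(13,0)·(1)^0 = 1·1 = 1.
  j = 1: C(13,1)·(1)^1 = 13·1 = 13.
  j = 2: C(13,2)·(1)^2 = 78·1 = 78.
  j = 3: C(13,3)·(1)^3 = 286·1 = 286.
  V_q(n, t) = 1 + 13 + 78 + 286 = 378.
Step 2: q^n = 2^13 = 8192.
Step 3: Hamming bound ⌊q^n / V_q(n,t)⌋ = ⌊8192/378⌋ = 21.
Step 4: Compare |C| = 32 to 21: violated.
The claimed |C| lies above the Hamming bound, so no 2-ary code of length 13 with d ≥ 7 can have 32 codewords.


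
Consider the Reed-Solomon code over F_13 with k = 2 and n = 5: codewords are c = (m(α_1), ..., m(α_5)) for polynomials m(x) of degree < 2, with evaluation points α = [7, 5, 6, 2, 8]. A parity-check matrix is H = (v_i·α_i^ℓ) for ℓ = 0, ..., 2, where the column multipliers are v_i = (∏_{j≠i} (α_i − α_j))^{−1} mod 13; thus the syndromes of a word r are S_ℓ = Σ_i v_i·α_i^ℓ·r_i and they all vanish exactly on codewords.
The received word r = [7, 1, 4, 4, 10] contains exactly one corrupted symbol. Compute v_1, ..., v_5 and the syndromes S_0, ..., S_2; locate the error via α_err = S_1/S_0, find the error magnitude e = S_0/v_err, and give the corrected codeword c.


S = (10, 7, 1), error at position 4, error magnitude e = 12, c = [7, 1, 4, 5, 10].

Step 1: column multipliers v_i = (∏_{j≠i}(α_i − α_j))^{−1} mod 13.
  i = 1 (α = 7): (7−5)(7−6)(7−2)(7−8) = 2·1·5·(−1) = −10 ≡ 3, so v_1 = 3^{−1} = 9 (mod 13).
  i = 2 (α = 5): (5−7)(5−6)(5−2)(5−8) = (−2)·(−1)·3·(−3) = −18 ≡ 8, so v_2 = 8^{−1} = 5 (mod 13).
  i = 3 (α = 6): (6−7)(6−5)(6−2)(6−8) = (−1)·1·4·(−2) = 8 ≡ 8, so v_3 = 8^{−1} = 5 (mod 13).
  i = 4 (α = 2): (2−7)(2−5)(2−6)(2−8) = (−5)·(−3)·(−4)·(−6) = 360 ≡ 9, so v_4 = 9^{−1} = 3 (mod 13).
  i = 5 (α = 8): (8−7)(8−5)(8−6)(8−2) = 1·3·2·6 = 36 ≡ 10, so v_5 = 10^{−1} = 4 (mod 13).
  v = [9, 5, 5, 3, 4].
Step 2: syndromes of r = [7, 1, 4, 4, 10] (all sums mod 13).
  S_0 = Σ v_i r_i = 9·7 + 5·1 + 5·4 + 3·4 + 4·10 = 140 ≡ 10.
  S_1 = Σ v_i α_i r_i = 9·7·7 + 5·5·1 + 5·6·4 + 3·2·4 + 4·8·10 = 930 ≡ 7.
  α_i^2 mod 13 = [10, 12, 10, 4, 12].
  S_2 = Σ v_i α_i^2 r_i = 9·10·7 + 5·12·1 + 5·10·4 + 3·4·4 + 4·12·10 = 1418 ≡ 1.
  S = (10, 7, 1) ≠ 0, so r is not a codeword (an error is present).
Step 3: locate the error. For a single error e at position i, S_ℓ = v_i·e·α_i^ℓ, so α_err = S_1/S_0.
  S_0^{−1} = 10^{−1} = 4 (mod 13), so α_err = 7·4 = 28 ≡ 2 = α_4. Error position i = 4.
  Consistency check: S_2/S_1 = 1·2 = 2 ≡ 2 = α_err ✓ (single-error assumption holds).
Step 4: error magnitude e = S_0/v_4 = S_0·∏_{j≠4}(α_4 − α_j) = 10·9 = 90 ≡ 12 (mod 13).
Step 5: correct position 4: c_4 = r_4 − e = 4 − 12 ≡ 5 (mod 13). Hence c = [7, 1, 4, 5, 10].
  Check: interpolating c through the α_i gives m(x) = 12 + 3·x (degree < 2) with m(α_i) = c_i for every i, so c is indeed a codeword.


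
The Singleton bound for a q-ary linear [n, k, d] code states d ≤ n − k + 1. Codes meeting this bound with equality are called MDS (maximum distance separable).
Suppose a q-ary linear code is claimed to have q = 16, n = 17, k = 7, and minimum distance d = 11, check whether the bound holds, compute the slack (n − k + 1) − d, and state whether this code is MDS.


Singleton RHS = n − k + 1 = 11, slack = 0, bound satisfied, MDS.

Singleton bound: d ≤ n − k + 1.
Here n = 17, k = 7, so n − k + 1 = 11.
Given d = 11, check d ≤ 11: YES.
Slack = (n − k + 1) − d = 0.
The code is MDS (slack = 0).
Description: the claimed parameters are [17, 7, 11]_16; such a code would be MDS (meets Singleton bound).


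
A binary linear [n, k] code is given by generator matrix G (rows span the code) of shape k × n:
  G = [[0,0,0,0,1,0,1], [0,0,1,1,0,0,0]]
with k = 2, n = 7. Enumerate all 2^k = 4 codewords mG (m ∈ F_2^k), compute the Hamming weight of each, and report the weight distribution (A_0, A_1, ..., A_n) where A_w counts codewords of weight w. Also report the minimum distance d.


Weight distribution: A_0 = 1, A_2 = 2, A_4 = 1. Minimum distance d = 2.

Enumerate all 2^2 = 4 messages m ∈ F_2^2.
For each, compute codeword c = mG in F_2^7, then tally its weight.
  m = 00 → c = 0000000, weight = 0.
  m = 10 → c = 0000101, weight = 2.
  m = 01 → c = 0011000, weight = 2.
  m = 11 → c = 0011101, weight = 4.
Tally weights:
  weight 0: 1 codewords.
  weight 2: 2 codewords.
  weight 4: 1 codewords.
Minimum distance d = smallest w > 0 with A_w > 0 = 2.
Sanity: Σ A_w = 4 = 2^2 = 4 ✓.


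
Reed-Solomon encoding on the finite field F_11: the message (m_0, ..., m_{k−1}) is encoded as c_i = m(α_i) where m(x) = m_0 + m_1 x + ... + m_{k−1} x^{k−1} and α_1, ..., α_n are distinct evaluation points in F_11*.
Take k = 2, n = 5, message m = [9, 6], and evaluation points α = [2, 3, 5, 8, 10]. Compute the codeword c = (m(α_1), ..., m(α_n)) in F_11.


c = [10, 5, 6, 2, 3]

Message polynomial: m(x) = 9 + 6·x (mod 11).
For each evaluation point α_i, compute m(α_i) mod 11:
  α_1 = 2: Horner steps 6 → 10, so m(2) = 10.
  α_2 = 3: Horner steps 6 → 5, so m(3) = 5.
  α_3 = 5: Horner steps 6 → 6, so m(5) = 6.
  α_4 = 8: Horner steps 6 → 2, so m(8) = 2.
  α_5 = 10: Horner steps 6 → 3, so m(10) = 3.
Codeword c = [10, 5, 6, 2, 3] ∈ F_11^5.


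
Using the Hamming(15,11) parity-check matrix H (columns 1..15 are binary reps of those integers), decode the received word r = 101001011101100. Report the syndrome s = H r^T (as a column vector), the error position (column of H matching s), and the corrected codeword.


s = (1, 1, 1, 0)^T, error position = 14, corrected codeword c = 101001011101110

Compute s = H r^T mod 2 one row at a time:
  s_1 = 1 + 1 + 1 + 0 + 1 + 1 + 0 + 0 = 5 ≡ 1 (mod 2).
  s_2 = 0 + 0 + 1 + 0 + 1 + 1 + 0 + 0 = 3 ≡ 1 (mod 2).
  s_3 = 0 + 1 + 1 + 0 + 1 + 0 + 0 + 0 = 3 ≡ 1 (mod 2).
  s_4 = 1 + 1 + 0 + 0 + 1 + 0 + 1 + 0 = 4 ≡ 0 (mod 2).
s = (1, 1, 1, 0)^T — this equals column 14 of H (binary 1110), so error is at position 14.
Correct: flip bit 14 of r = 101001011101100 to get c = 101001011101110.


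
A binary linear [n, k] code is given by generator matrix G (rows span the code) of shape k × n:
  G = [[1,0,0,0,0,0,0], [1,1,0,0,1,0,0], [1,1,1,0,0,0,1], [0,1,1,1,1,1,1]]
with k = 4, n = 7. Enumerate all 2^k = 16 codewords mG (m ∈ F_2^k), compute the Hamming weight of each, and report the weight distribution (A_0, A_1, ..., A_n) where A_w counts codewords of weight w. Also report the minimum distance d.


Weight distribution: A_0 = 1, A_1 = 1, A_2 = 1, A_3 = 5, A_4 = 5, A_5 = 1, A_6 = 1, A_7 = 1. Minimum distance d = 1.

Enumerate all 2^4 = 16 messages m ∈ F_2^4.
For each, compute codeword c = mG in F_2^7, then tally its weight.
  m = 0000 → c = 0000000, weight = 0.
  m = 1000 → c = 1000000, weight = 1.
  m = 0100 → c = 1100100, weight = 3.
  m = 1100 → c = 0100100, weight = 2.
  m = 0010 → c = 1110001, weight = 4.
  m = 1010 → c = 0110001, weight = 3.
  m = 0110 → c = 0010101, weight = 3.
  m = 1110 → c = 1010101, weight = 4.
  m = 0001 → c = 0111111, weight = 6.
  m = 1001 → c = 1111111, weight = 7.
  m = 0101 → c = 1011011, weight = 5.
  m = 1101 → c = 0011011, weight = 4.
  m = 0011 → c = 1001110, weight = 4.
  m = 1011 → c = 0001110, weight = 3.
  m = 0111 → c = 0101010, weight = 3.
  m = 1111 → c = 1101010, weight = 4.
Tally weights:
  weight 0: 1 codewords.
  weight 1: 1 codewords.
  weight 2: 1 codewords.
  weight 3: 5 codewords.
  weight 4: 5 codewords.
  weight 5: 1 codewords.
  weight 6: 1 codewords.
  weight 7: 1 codewords.
Minimum distance d = smallest w > 0 with A_w > 0 = 1.
Sanity: Σ A_w = 16 = 2^4 = 16 ✓.


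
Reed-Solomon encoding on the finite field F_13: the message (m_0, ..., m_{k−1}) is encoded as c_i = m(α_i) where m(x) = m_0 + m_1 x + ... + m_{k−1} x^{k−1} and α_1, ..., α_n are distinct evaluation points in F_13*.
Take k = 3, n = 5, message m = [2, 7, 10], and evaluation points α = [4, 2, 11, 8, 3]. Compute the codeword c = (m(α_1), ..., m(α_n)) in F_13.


c = [8, 4, 2, 9, 9]

Message polynomial: m(x) = 2 + 7·x + 10·x^2 (mod 13).
For each evaluation point α_i, compute m(α_i) mod 13:
  α_1 = 4: Horner steps 10 → 8 → 8, so m(4) = 8.
  α_2 = 2: Horner steps 10 → 1 → 4, so m(2) = 4.
  α_3 = 11: Horner steps 10 → 0 → 2, so m(11) = 2.
  α_4 = 8: Horner steps 10 → 9 → 9, so m(8) = 9.
  α_5 = 3: Horner steps 10 → 11 → 9, so m(3) = 9.
Codeword c = [8, 4, 2, 9, 9] ∈ F_13^5.


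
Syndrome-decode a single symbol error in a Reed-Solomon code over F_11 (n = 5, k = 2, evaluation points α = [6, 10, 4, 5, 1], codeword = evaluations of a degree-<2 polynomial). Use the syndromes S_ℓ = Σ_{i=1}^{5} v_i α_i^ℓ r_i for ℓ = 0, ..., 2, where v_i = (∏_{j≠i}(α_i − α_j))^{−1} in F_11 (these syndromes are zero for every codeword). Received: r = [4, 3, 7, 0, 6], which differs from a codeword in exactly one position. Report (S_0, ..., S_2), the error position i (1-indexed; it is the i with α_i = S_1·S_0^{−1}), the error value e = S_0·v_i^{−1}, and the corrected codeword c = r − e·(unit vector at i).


S = (8, 3, 8), error at position 2, error magnitude e = 5, c = [4, 9, 7, 0, 6].

Step 1: column multipliers v_i = (∏_{j≠i}(α_i − α_j))^{−1} mod 11.
  i = 1 (α = 6): (6−10)(6−4)(6−5)(6−1) = (−4)·2·1·5 = −40 ≡ 4, so v_1 = 4^{−1} = 3 (mod 11).
  i = 2 (α = 10): (10−6)(10−4)(10−5)(10−1) = 4·6·5·9 = 1080 ≡ 2, so v_2 = 2^{−1} = 6 (mod 11).
  i = 3 (α = 4): (4−6)(4−10)(4−5)(4−1) = (−2)·(−6)·(−1)·3 = −36 ≡ 8, so v_3 = 8^{−1} = 7 (mod 11).
  i = 4 (α = 5): (5−6)(5−10)(5−4)(5−1) = (−1)·(−5)·1·4 = 20 ≡ 9, so v_4 = 9^{−1} = 5 (mod 11).
  i = 5 (α = 1): (1−6)(1−10)(1−4)(1−5) = (−5)·(−9)·(−3)·(−4) = 540 ≡ 1, so v_5 = 1^{−1} = 1 (mod 11).
  v = [3, 6, 7, 5, 1].
Step 2: syndromes of r = [4, 3, 7, 0, 6] (all sums mod 11).
  S_0 = Σ v_i r_i = 3·4 + 6·3 + 7·7 + 5·0 + 1·6 = 85 ≡ 8.
  S_1 = Σ v_i α_i r_i = 3·6·4 + 6·10·3 + 7·4·7 + 5·5·0 + 1·1·6 = 454 ≡ 3.
  α_i^2 mod 11 = [3, 1, 5, 3, 1].
  S_2 = Σ v_i α_i^2 r_i = 3·3·4 + 6·1·3 + 7·5·7 + 5·3·0 + 1·1·6 = 305 ≡ 8.
  S = (8, 3, 8) ≠ 0, so r is not a codeword (an error is present).
Step 3: locate the error. For a single error e at position i, S_ℓ = v_i·e·α_i^ℓ, so α_err = S_1/S_0.
  S_0^{−1} = 8^{−1} = 7 (mod 11), so α_err = 3·7 = 21 ≡ 10 = α_2. Error position i = 2.
  Consistency check: S_2/S_1 = 8·4 = 32 ≡ 10 = α_err ✓ (single-error assumption holds).
Step 4: error magnitude e = S_0/v_2 = S_0·∏_{j≠2}(α_2 − α_j) = 8·2 = 16 ≡ 5 (mod 11).
Step 5: correct position 2: c_2 = r_2 − e = 3 − 5 ≡ 9 (mod 11). Hence c = [4, 9, 7, 0, 6].
  Check: interpolating c through the α_i gives m(x) = 2 + 4·x (degree < 2) with m(α_i) = c_i for every i, so c is indeed a codeword.


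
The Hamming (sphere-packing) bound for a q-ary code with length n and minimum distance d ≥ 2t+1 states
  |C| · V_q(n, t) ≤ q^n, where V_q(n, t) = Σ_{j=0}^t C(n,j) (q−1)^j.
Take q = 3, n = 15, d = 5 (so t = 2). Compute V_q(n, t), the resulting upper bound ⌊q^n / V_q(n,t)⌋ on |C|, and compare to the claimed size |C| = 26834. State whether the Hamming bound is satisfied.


V_q(n, t) = 451, q^n = 14348907, Hamming bound = 31815, |C| = 26834 ≤ bound (satisfied).

Step 1: Compute V_q(n, t) = Σ_{j=0}^2 C(n, j) (q−1)^j.
  j = 0: C(15,0)·(2)^0 = 1·1 = 1.
  j = 1: C(15,1)·(2)^1 = 15·2 = 30.
  j = 2: C(15,2)·(2)^2 = 105·4 = 420.
  V_q(n, t) = 1 + 30 + 420 = 451.
Step 2: q^n = 3^15 = 14348907.
Step 3: Hamming bound ⌊q^n / V_q(n,t)⌋ = ⌊14348907/451⌋ = 31815.
Step 4: Compare |C| = 26834 to 31815: satisfied.
The claimed |C| lies below the Hamming bound.


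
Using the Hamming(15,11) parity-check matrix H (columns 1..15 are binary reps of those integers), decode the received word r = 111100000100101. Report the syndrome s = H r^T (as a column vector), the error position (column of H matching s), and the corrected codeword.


s = (1, 1, 0, 0)^T, error position = 12, corrected codeword c = 111100000101101

Compute s = H r^T mod 2 one row at a time:
  s_1 = 0 + 0 + 1 + 0 + 0 + 1 + 0 + 1 = 3 ≡ 1 (mod 2).
  s_2 = 1 + 0 + 0 + 0 + 0 + 1 + 0 + 1 = 3 ≡ 1 (mod 2).
  s_3 = 1 + 1 + 0 + 0 + 1 + 0 + 0 + 1 = 4 ≡ 0 (mod 2).
  s_4 = 1 + 1 + 0 + 0 + 0 + 0 + 1 + 1 = 4 ≡ 0 (mod 2).
s = (1, 1, 0, 0)^T — this equals column 12 of H (binary 1100), so error is at position 12.
Correct: flip bit 12 of r = 111100000100101 to get c = 111100000101101.
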